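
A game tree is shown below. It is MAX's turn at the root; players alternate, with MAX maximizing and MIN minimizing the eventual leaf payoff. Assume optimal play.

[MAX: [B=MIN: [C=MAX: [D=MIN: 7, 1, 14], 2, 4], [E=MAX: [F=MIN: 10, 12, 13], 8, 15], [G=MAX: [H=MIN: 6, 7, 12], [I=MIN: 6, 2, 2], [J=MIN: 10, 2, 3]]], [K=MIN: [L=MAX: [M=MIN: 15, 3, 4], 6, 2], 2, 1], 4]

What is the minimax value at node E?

F: min(10, 12, 13) = 10
E: max(10, 8, 15) = 15

15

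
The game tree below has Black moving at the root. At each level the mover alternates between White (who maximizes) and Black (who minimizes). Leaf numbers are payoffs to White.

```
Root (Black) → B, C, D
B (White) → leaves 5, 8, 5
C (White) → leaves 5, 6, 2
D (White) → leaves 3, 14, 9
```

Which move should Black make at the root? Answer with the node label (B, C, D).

C

B (White): max(5, 8, 5) = 8
C (White): max(5, 6, 2) = 6
D (White): max(3, 14, 9) = 14
Root (Black): min(8, 6, 14) = 6
Black picks the child with the lowest value: C (value 6).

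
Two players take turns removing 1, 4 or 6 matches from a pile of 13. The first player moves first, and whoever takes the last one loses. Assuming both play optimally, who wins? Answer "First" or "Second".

Compute winning (W) and losing (L) positions by backward induction:
i:   0  1  2  3  4  5  6  7  8  9 10 11 12 13
     W  L  W  L  W  W  L  W  L  W  W  L  W  L
Position 13 is L, so the second player wins.

Second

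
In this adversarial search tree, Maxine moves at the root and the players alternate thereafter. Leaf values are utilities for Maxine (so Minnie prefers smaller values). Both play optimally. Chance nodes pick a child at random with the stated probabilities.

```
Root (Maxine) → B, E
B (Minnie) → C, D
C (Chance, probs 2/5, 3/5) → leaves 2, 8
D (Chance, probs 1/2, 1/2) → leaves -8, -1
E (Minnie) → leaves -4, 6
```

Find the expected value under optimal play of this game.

C (Chance): 2/5·2 + 3/5·8 = 5.6
D (Chance): 1/2·-8 + 1/2·-1 = -4.5
B (Minnie): min(5.6, -4.5) = -4.5
E (Minnie): min(-4, 6) = -4
Root (Maxine): max(-4.5, -4) = -4

-4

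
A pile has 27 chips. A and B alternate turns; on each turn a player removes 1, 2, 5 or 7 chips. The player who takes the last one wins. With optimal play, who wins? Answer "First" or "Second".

Second

Mark each pile size as W (mover wins) or L (mover loses):
i:   0  1  2  3  4  5  6  7  8  9 10 11 12 13 14 15 16 17 18 19 20 21 22 23 24 25 26 27
     L  W  W  L  W  W  L  W  W  L  W  W  L  W  W  L  W  W  L  W  W  L  W  W  L  W  W  L
Position 27 is L, so the second player wins.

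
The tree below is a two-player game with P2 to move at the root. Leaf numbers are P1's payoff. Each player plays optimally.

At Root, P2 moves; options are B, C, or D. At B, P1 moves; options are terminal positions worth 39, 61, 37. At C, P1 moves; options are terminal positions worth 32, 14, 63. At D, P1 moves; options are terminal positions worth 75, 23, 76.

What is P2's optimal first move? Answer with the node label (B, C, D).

B

B (P1): max(39, 61, 37) = 61
C (P1): max(32, 14, 63) = 63
D (P1): max(75, 23, 76) = 76
Root (P2): min(61, 63, 76) = 61
P2 picks the child with the lowest value: B (value 61).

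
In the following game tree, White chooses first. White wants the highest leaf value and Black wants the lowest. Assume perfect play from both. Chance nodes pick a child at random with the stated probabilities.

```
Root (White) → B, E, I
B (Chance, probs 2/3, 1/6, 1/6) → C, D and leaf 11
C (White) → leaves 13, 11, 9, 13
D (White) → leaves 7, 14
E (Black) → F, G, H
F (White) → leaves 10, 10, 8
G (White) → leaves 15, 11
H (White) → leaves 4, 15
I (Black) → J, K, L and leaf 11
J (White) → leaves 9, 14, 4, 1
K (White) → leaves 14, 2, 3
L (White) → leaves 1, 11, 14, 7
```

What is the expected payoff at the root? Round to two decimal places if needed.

C (White): max(13, 11, 9, 13) = 13
D (White): max(7, 14) = 14
B (Chance): 2/3·13 + 1/6·14 + 1/6·11 = 12.83
F (White): max(10, 10, 8) = 10
G (White): max(15, 11) = 15
H (White): max(4, 15) = 15
E (Black): min(10, 15, 15) = 10
J (White): max(9, 14, 4, 1) = 14
K (White): max(14, 2, 3) = 14
L (White): max(1, 11, 14, 7) = 14
I (Black): min(14, 14, 14, 11) = 11
Root (White): max(12.83, 10, 11) = 12.83

12.83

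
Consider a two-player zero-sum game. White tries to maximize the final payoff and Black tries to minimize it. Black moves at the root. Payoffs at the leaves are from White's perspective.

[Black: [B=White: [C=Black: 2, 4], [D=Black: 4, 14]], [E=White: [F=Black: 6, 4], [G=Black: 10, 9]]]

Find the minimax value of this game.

C (Black): min(2, 4) = 2
D (Black): min(4, 14) = 4
B (White): max(2, 4) = 4
F (Black): min(6, 4) = 4
G (Black): min(10, 9) = 9
E (White): max(4, 9) = 9
Root (Black): min(4, 9) = 4

4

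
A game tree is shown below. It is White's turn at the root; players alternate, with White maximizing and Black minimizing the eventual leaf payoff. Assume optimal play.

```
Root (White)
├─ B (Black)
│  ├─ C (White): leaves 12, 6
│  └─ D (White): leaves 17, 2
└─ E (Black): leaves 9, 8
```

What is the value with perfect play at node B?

C: max(12, 6) = 12
D: max(17, 2) = 17
B: min(12, 17) = 12

12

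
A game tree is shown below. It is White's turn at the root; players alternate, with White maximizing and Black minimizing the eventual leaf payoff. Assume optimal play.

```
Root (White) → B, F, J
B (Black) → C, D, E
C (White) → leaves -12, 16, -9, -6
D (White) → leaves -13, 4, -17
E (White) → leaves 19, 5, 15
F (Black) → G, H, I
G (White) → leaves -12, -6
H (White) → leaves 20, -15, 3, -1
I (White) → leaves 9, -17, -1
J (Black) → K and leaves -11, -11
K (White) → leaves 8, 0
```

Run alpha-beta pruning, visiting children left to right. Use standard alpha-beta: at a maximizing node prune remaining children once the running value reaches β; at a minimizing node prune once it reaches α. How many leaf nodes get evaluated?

13

C [α=-∞,β=+∞]: v=16
D [α=-∞,β=16]: v=4
E [α=-∞,β=4]: v=19 after child 1 ≥ β → β-cutoff, skip 2
B [α=-∞,β=+∞]: v=4
G [α=4,β=+∞]: v=-6
F [α=4,β=+∞]: v=-6 after child 1 ≤ α → α-cutoff, skip 2
K [α=4,β=+∞]: v=8
J [α=4,β=+∞]: v=-11 after child 2 ≤ α → α-cutoff, skip 1
Root [α=-∞,β=+∞]: v=4
Leaves evaluated: 13 of 23.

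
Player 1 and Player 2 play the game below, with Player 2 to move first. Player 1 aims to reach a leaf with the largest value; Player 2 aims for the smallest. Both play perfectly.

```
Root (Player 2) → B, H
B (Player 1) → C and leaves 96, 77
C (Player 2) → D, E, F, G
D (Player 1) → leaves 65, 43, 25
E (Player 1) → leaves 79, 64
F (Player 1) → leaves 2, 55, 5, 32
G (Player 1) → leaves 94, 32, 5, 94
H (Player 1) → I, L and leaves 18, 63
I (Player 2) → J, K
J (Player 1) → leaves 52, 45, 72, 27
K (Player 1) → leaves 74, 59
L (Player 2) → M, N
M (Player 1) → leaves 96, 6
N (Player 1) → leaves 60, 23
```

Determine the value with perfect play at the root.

72

D (Player 1): max(65, 43, 25) = 65
E (Player 1): max(79, 64) = 79
F (Player 1): max(2, 55, 5, 32) = 55
G (Player 1): max(94, 32, 5, 94) = 94
C (Player 2): min(65, 79, 55, 94) = 55
B (Player 1): max(55, 96, 77) = 96
J (Player 1): max(52, 45, 72, 27) = 72
K (Player 1): max(74, 59) = 74
I (Player 2): min(72, 74) = 72
M (Player 1): max(96, 6) = 96
N (Player 1): max(60, 23) = 60
L (Player 2): min(96, 60) = 60
H (Player 1): max(72, 60, 18, 63) = 72
Root (Player 2): min(96, 72) = 72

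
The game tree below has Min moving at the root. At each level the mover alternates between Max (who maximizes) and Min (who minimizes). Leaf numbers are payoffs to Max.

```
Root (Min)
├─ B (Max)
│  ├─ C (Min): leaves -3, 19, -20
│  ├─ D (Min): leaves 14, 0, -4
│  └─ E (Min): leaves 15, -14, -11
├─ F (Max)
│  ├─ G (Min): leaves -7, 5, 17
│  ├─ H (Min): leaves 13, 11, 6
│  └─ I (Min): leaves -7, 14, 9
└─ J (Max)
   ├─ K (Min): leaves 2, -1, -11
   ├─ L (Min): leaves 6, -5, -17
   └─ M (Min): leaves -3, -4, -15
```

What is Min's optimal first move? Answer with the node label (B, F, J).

C (Min): min(-3, 19, -20) = -20
D (Min): min(14, 0, -4) = -4
E (Min): min(15, -14, -11) = -14
B (Max): max(-20, -4, -14) = -4
G (Min): min(-7, 5, 17) = -7
H (Min): min(13, 11, 6) = 6
I (Min): min(-7, 14, 9) = -7
F (Max): max(-7, 6, -7) = 6
K (Min): min(2, -1, -11) = -11
L (Min): min(6, -5, -17) = -17
M (Min): min(-3, -4, -15) = -15
J (Max): max(-11, -17, -15) = -11
Root (Min): min(-4, 6, -11) = -11
Min picks the child with the lowest value: J (value -11).

J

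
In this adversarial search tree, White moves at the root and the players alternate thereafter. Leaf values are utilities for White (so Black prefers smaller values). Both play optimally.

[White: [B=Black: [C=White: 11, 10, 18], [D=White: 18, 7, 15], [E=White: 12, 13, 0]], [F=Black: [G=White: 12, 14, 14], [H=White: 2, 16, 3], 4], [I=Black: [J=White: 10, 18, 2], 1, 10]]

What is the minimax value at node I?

J: max(10, 18, 2) = 18
I: min(18, 1, 10) = 1

1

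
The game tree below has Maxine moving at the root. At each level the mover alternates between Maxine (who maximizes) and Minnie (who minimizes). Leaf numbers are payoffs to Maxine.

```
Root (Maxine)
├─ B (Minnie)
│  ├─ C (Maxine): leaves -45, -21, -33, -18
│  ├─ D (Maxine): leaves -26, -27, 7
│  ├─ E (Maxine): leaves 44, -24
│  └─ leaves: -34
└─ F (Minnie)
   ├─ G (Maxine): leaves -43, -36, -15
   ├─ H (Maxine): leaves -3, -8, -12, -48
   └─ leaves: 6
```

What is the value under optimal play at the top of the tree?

-15

C (Maxine): max(-45, -21, -33, -18) = -18
D (Maxine): max(-26, -27, 7) = 7
E (Maxine): max(44, -24) = 44
B (Minnie): min(-18, 7, 44, -34) = -34
G (Maxine): max(-43, -36, -15) = -15
H (Maxine): max(-3, -8, -12, -48) = -3
F (Minnie): min(-15, -3, 6) = -15
Root (Maxine): max(-34, -15) = -15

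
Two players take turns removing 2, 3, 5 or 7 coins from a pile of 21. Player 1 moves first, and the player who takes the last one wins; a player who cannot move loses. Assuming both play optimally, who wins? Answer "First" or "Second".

First

Mark each pile size as W (mover wins) or L (mover loses):
i:   0  1  2  3  4  5  6  7  8  9 10 11 12 13 14 15 16 17 18 19 20 21
     L  L  W  W  W  W  W  W  W  L  L  W  W  W  W  W  W  W  L  L  W  W
Position 21 is W, so the first player wins.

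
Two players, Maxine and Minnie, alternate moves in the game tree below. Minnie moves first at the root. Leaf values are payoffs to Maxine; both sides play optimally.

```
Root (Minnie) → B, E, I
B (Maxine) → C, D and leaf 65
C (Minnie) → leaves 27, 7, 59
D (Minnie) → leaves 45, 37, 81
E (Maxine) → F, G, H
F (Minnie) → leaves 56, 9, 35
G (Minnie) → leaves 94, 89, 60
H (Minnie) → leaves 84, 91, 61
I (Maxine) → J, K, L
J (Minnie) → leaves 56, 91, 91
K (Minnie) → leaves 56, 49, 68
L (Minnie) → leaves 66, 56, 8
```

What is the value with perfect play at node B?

C: min(27, 7, 59) = 7
D: min(45, 37, 81) = 37
B: max(7, 37, 65) = 65

65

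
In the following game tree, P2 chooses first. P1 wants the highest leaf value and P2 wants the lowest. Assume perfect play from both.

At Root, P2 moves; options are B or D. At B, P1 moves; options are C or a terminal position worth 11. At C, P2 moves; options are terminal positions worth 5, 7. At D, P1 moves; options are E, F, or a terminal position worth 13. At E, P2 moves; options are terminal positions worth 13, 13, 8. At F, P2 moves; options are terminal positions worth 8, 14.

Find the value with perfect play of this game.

C (P2): min(5, 7) = 5
B (P1): max(5, 11) = 11
E (P2): min(13, 13, 8) = 8
F (P2): min(8, 14) = 8
D (P1): max(8, 8, 13) = 13
Root (P2): min(11, 13) = 11

11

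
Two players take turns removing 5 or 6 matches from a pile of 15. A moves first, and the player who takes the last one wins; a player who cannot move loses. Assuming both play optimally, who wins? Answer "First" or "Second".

Positions where the player to move wins (W) vs loses (L):
i:   0  1  2  3  4  5  6  7  8  9 10 11 12 13 14 15
     L  L  L  L  L  W  W  W  W  W  W  L  L  L  L  L
Position 15 is L, so the second player wins.

Second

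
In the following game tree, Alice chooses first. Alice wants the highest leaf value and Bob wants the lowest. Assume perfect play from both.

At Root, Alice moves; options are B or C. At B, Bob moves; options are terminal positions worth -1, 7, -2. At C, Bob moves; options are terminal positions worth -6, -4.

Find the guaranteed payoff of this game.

B (Bob): min(-1, 7, -2) = -2
C (Bob): min(-6, -4) = -6
Root (Alice): max(-2, -6) = -2

-2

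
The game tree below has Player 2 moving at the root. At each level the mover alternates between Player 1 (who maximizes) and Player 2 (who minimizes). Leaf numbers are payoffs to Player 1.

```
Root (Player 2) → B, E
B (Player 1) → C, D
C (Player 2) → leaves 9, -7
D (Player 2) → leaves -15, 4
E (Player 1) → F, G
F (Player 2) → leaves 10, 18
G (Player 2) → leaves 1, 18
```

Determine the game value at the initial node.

-7

C (Player 2): min(9, -7) = -7
D (Player 2): min(-15, 4) = -15
B (Player 1): max(-7, -15) = -7
F (Player 2): min(10, 18) = 10
G (Player 2): min(1, 18) = 1
E (Player 1): max(10, 1) = 10
Root (Player 2): min(-7, 10) = -7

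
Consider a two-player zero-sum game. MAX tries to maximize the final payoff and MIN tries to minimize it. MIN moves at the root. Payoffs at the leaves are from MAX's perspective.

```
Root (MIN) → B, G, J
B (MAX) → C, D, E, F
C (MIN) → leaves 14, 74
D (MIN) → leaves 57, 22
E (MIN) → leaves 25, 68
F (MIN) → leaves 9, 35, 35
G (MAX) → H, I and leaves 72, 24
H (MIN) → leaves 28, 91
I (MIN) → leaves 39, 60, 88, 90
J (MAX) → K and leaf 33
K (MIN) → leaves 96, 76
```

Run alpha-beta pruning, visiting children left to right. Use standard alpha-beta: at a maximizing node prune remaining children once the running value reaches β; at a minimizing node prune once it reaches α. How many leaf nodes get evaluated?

C [α=-∞,β=+∞]: v=14
D [α=14,β=+∞]: v=22
E [α=22,β=+∞]: v=25
F [α=25,β=+∞]: v=9 after child 1 ≤ α → α-cutoff, skip 2
B [α=-∞,β=+∞]: v=25
H [α=-∞,β=25]: v=28
G [α=-∞,β=25]: v=28 after child 1 ≥ β → β-cutoff, skip 3
K [α=-∞,β=25]: v=76
J [α=-∞,β=25]: v=76 after child 1 ≥ β → β-cutoff, skip 1
Root [α=-∞,β=+∞]: v=25
Leaves evaluated: 11 of 20.

11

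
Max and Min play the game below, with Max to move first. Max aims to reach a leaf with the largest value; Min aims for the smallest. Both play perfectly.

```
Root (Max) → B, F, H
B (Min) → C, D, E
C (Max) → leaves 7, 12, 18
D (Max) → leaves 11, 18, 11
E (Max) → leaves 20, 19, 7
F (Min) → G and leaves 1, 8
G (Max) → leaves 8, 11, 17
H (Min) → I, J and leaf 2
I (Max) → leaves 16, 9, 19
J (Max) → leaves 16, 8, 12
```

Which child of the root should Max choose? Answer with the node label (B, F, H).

B

C (Max): max(7, 12, 18) = 18
D (Max): max(11, 18, 11) = 18
E (Max): max(20, 19, 7) = 20
B (Min): min(18, 18, 20) = 18
G (Max): max(8, 11, 17) = 17
F (Min): min(17, 1, 8) = 1
I (Max): max(16, 9, 19) = 19
J (Max): max(16, 8, 12) = 16
H (Min): min(19, 16, 2) = 2
Root (Max): max(18, 1, 2) = 18
Max picks the child with the highest value: B (value 18).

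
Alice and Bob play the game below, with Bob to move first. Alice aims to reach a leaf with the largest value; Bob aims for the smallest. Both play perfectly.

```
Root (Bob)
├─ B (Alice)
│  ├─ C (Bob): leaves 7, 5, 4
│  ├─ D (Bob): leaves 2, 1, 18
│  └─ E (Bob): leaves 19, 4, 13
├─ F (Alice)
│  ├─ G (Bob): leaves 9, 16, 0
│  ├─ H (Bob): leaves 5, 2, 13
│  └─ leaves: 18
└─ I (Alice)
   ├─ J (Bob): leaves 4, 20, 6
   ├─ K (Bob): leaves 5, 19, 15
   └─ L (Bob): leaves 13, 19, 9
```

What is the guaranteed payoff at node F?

18

G: min(9, 16, 0) = 0
H: min(5, 2, 13) = 2
F: max(0, 2, 18) = 18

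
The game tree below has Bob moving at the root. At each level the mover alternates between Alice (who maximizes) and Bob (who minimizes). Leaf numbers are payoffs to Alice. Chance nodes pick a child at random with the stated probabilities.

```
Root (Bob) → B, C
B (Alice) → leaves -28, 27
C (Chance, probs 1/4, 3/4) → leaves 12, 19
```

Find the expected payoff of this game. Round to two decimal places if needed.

17.25

B (Alice): max(-28, 27) = 27
C (Chance): 1/4·12 + 3/4·19 = 17.25
Root (Bob): min(27, 17.25) = 17.25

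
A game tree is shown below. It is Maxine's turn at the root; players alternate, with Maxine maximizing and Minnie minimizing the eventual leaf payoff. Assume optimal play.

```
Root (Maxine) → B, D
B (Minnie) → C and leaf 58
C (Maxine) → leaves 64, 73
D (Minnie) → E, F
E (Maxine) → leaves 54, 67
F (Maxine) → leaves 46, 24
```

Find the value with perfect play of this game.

C (Maxine): max(64, 73) = 73
B (Minnie): min(73, 58) = 58
E (Maxine): max(54, 67) = 67
F (Maxine): max(46, 24) = 46
D (Minnie): min(67, 46) = 46
Root (Maxine): max(58, 46) = 58

58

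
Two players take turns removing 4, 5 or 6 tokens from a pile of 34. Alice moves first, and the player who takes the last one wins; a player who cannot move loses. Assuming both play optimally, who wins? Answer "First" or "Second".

Compute winning (W) and losing (L) positions by backward induction:
i:   0  1  2  3  4  5  6  7  8  9 10 11 12 13 14 15 16 17 18 19 20 21 22 23 24 25 26 27 28 29 30 31 32 33 34
     L  L  L  L  W  W  W  W  W  W  L  L  L  L  W  W  W  W  W  W  L  L  L  L  W  W  W  W  W  W  L  L  L  L  W
Position 34 is W, so the first player wins.

First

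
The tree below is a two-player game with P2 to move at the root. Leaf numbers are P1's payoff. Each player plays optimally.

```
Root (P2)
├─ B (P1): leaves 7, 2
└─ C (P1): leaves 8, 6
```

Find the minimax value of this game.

7

B (P1): max(7, 2) = 7
C (P1): max(8, 6) = 8
Root (P2): min(7, 8) = 7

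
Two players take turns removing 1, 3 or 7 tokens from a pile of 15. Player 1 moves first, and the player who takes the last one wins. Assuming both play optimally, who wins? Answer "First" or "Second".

First

Mark each pile size as W (mover wins) or L (mover loses):
i:   0  1  2  3  4  5  6  7  8  9 10 11 12 13 14 15
     L  W  L  W  L  W  L  W  L  W  L  W  L  W  L  W
Position 15 is W, so the first player wins.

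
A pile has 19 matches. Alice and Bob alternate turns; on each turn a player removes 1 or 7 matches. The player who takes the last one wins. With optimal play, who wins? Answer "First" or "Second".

First

Compute winning (W) and losing (L) positions by backward induction:
i:   0  1  2  3  4  5  6  7  8  9 10 11 12 13 14 15 16 17 18 19
     L  W  L  W  L  W  L  W  L  W  L  W  L  W  L  W  L  W  L  W
Position 19 is W, so the first player wins.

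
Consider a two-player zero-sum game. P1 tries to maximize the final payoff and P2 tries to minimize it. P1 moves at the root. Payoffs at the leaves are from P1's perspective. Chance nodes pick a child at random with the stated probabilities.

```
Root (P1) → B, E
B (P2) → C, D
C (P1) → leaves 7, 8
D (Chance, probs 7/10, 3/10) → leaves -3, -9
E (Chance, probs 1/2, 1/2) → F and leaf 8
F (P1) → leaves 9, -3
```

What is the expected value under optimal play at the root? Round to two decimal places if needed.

C (P1): max(7, 8) = 8
D (Chance): 7/10·-3 + 3/10·-9 = -4.8
B (P2): min(8, -4.8) = -4.8
F (P1): max(9, -3) = 9
E (Chance): 1/2·9 + 1/2·8 = 8.5
Root (P1): max(-4.8, 8.5) = 8.5

8.5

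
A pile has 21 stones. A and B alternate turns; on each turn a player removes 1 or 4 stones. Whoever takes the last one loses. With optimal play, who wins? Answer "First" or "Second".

Second

Positions where the player to move wins (W) vs loses (L):
i:   0  1  2  3  4  5  6  7  8  9 10 11 12 13 14 15 16 17 18 19 20 21
     W  L  W  L  W  W  L  W  L  W  W  L  W  L  W  W  L  W  L  W  W  L
Position 21 is L, so the second player wins.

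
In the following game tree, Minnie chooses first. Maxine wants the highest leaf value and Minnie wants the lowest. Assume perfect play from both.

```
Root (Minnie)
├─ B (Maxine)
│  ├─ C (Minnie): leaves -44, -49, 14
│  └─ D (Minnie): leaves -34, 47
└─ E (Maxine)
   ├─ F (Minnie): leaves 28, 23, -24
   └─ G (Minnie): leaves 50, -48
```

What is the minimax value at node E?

-24

F: min(28, 23, -24) = -24
G: min(50, -48) = -48
E: max(-24, -48) = -24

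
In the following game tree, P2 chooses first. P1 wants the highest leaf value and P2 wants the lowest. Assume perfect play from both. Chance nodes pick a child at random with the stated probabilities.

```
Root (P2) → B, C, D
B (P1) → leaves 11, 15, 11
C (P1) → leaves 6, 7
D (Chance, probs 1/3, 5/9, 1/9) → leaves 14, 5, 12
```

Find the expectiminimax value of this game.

7

B (P1): max(11, 15, 11) = 15
C (P1): max(6, 7) = 7
D (Chance): 1/3·14 + 5/9·5 + 1/9·12 = 8.78
Root (P2): min(15, 7, 8.78) = 7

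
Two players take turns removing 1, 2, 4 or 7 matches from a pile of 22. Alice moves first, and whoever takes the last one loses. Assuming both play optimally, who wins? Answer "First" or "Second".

Second

Positions where the player to move wins (W) vs loses (L):
i:   0  1  2  3  4  5  6  7  8  9 10 11 12 13 14 15 16 17 18 19 20 21 22
     W  L  W  W  L  W  W  L  W  W  L  W  W  L  W  W  L  W  W  L  W  W  L
Position 22 is L, so the second player wins.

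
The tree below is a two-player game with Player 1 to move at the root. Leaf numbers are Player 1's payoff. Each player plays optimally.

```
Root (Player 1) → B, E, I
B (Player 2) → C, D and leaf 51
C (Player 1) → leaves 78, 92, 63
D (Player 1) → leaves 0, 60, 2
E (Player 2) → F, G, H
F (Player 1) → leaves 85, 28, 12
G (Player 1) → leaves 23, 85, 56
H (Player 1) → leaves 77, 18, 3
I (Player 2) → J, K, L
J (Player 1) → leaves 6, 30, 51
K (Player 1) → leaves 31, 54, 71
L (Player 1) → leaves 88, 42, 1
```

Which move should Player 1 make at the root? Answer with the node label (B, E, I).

C (Player 1): max(78, 92, 63) = 92
D (Player 1): max(0, 60, 2) = 60
B (Player 2): min(92, 60, 51) = 51
F (Player 1): max(85, 28, 12) = 85
G (Player 1): max(23, 85, 56) = 85
H (Player 1): max(77, 18, 3) = 77
E (Player 2): min(85, 85, 77) = 77
J (Player 1): max(6, 30, 51) = 51
K (Player 1): max(31, 54, 71) = 71
L (Player 1): max(88, 42, 1) = 88
I (Player 2): min(51, 71, 88) = 51
Root (Player 1): max(51, 77, 51) = 77
Player 1 picks the child with the highest value: E (value 77).

E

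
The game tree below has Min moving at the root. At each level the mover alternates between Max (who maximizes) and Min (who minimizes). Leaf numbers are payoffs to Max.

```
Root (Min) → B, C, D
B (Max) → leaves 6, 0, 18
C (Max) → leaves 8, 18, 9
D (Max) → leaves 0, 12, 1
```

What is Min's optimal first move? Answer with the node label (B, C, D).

B (Max): max(6, 0, 18) = 18
C (Max): max(8, 18, 9) = 18
D (Max): max(0, 12, 1) = 12
Root (Min): min(18, 18, 12) = 12
Min picks the child with the lowest value: D (value 12).

D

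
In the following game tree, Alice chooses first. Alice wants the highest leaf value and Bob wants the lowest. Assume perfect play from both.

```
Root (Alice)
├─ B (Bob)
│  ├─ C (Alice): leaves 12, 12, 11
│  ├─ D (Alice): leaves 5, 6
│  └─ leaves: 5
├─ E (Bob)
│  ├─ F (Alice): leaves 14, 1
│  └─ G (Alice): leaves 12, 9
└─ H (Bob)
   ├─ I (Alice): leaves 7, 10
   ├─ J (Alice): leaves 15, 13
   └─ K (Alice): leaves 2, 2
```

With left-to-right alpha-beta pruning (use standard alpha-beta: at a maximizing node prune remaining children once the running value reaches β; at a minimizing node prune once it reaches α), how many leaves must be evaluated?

12

C [α=-∞,β=+∞]: v=12
D [α=-∞,β=12]: v=6
B [α=-∞,β=+∞]: v=5
F [α=5,β=+∞]: v=14
G [α=5,β=14]: v=12
E [α=5,β=+∞]: v=12
I [α=12,β=+∞]: v=10
H [α=12,β=+∞]: v=10 after child 1 ≤ α → α-cutoff, skip 2
Root [α=-∞,β=+∞]: v=12
Leaves evaluated: 12 of 16.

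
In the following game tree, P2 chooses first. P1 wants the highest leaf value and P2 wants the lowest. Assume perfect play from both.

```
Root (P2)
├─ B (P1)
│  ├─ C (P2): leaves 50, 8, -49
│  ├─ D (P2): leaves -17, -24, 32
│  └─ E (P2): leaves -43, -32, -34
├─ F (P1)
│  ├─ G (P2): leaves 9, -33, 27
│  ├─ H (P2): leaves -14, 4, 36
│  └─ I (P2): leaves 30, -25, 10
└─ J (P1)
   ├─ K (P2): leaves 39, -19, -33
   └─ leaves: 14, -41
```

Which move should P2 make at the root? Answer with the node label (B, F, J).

C (P2): min(50, 8, -49) = -49
D (P2): min(-17, -24, 32) = -24
E (P2): min(-43, -32, -34) = -43
B (P1): max(-49, -24, -43) = -24
G (P2): min(9, -33, 27) = -33
H (P2): min(-14, 4, 36) = -14
I (P2): min(30, -25, 10) = -25
F (P1): max(-33, -14, -25) = -14
K (P2): min(39, -19, -33) = -33
J (P1): max(-33, 14, -41) = 14
Root (P2): min(-24, -14, 14) = -24
P2 picks the child with the lowest value: B (value -24).

B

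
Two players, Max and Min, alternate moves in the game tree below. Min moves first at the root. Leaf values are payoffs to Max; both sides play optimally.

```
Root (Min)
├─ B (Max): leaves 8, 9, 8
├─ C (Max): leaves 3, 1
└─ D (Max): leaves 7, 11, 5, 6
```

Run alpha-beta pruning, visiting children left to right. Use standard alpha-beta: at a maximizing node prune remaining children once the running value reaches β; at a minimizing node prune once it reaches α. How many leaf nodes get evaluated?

B [α=-∞,β=+∞]: v=9
C [α=-∞,β=9]: v=3
D [α=-∞,β=3]: v=7 after child 1 ≥ β → β-cutoff, skip 3
Root [α=-∞,β=+∞]: v=3
Leaves evaluated: 6 of 9.

6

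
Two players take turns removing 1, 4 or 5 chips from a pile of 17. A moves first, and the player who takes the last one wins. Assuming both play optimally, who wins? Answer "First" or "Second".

First

W/L table (W = player to move can force a win):
i:   0  1  2  3  4  5  6  7  8  9 10 11 12 13 14 15 16 17
     L  W  L  W  W  W  W  W  L  W  L  W  W  W  W  W  L  W
Position 17 is W, so the first player wins.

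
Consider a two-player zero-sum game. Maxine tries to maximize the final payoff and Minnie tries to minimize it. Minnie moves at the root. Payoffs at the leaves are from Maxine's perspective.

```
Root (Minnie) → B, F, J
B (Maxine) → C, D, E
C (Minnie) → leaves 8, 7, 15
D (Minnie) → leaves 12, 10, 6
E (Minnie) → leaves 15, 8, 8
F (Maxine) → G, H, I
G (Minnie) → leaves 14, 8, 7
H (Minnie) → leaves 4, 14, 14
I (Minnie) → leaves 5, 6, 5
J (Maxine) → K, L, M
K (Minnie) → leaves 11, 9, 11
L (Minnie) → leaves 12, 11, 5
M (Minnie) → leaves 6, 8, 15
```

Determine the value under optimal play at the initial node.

7

C (Minnie): min(8, 7, 15) = 7
D (Minnie): min(12, 10, 6) = 6
E (Minnie): min(15, 8, 8) = 8
B (Maxine): max(7, 6, 8) = 8
G (Minnie): min(14, 8, 7) = 7
H (Minnie): min(4, 14, 14) = 4
I (Minnie): min(5, 6, 5) = 5
F (Maxine): max(7, 4, 5) = 7
K (Minnie): min(11, 9, 11) = 9
L (Minnie): min(12, 11, 5) = 5
M (Minnie): min(6, 8, 15) = 6
J (Maxine): max(9, 5, 6) = 9
Root (Minnie): min(8, 7, 9) = 7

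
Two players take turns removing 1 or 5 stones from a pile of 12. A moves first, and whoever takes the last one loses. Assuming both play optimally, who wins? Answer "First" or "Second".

i:   0  1  2  3  4  5  6  7  8  9 10 11 12
     W  L  W  L  W  L  W  L  W  L  W  L  W
Position 12 is W, so the first player wins.

First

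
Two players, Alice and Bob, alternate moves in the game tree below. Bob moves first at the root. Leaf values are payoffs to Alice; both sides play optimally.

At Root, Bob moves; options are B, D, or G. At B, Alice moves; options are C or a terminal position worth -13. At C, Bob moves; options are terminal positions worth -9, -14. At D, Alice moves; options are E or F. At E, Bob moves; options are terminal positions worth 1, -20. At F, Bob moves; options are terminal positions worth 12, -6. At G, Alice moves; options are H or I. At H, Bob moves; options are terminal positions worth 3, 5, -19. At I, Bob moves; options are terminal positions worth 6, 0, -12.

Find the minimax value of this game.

C (Bob): min(-9, -14) = -14
B (Alice): max(-14, -13) = -13
E (Bob): min(1, -20) = -20
F (Bob): min(12, -6) = -6
D (Alice): max(-20, -6) = -6
H (Bob): min(3, 5, -19) = -19
I (Bob): min(6, 0, -12) = -12
G (Alice): max(-19, -12) = -12
Root (Bob): min(-13, -6, -12) = -13

-13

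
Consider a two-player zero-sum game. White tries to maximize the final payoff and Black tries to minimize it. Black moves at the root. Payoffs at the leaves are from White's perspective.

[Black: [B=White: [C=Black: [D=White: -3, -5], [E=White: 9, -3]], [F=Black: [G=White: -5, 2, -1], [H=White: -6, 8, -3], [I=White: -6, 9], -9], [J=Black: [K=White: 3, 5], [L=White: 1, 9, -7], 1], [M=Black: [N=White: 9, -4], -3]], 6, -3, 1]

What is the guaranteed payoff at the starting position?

-3

D (White): max(-3, -5) = -3
E (White): max(9, -3) = 9
C (Black): min(-3, 9) = -3
G (White): max(-5, 2, -1) = 2
H (White): max(-6, 8, -3) = 8
I (White): max(-6, 9) = 9
F (Black): min(2, 8, 9, -9) = -9
K (White): max(3, 5) = 5
L (White): max(1, 9, -7) = 9
J (Black): min(5, 9, 1) = 1
N (White): max(9, -4) = 9
M (Black): min(9, -3) = -3
B (White): max(-3, -9, 1, -3) = 1
Root (Black): min(1, 6, -3, 1) = -3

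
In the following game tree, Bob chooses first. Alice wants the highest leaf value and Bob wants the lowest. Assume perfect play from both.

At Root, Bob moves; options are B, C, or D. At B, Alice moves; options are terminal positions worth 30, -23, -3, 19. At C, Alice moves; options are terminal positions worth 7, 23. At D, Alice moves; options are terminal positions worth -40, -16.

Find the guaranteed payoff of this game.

B (Alice): max(30, -23, -3, 19) = 30
C (Alice): max(7, 23) = 23
D (Alice): max(-40, -16) = -16
Root (Bob): min(30, 23, -16) = -16

-16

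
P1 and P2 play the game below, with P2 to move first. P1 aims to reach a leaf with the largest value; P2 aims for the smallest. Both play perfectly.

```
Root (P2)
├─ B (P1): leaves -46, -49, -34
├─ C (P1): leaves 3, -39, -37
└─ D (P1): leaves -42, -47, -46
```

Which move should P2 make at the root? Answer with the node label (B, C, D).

D

B (P1): max(-46, -49, -34) = -34
C (P1): max(3, -39, -37) = 3
D (P1): max(-42, -47, -46) = -42
Root (P2): min(-34, 3, -42) = -42
P2 picks the child with the lowest value: D (value -42).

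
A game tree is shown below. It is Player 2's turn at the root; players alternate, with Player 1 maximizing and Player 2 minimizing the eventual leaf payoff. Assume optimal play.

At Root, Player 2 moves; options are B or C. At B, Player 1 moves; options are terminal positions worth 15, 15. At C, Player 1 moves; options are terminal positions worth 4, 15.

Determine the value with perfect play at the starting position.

15

B (Player 1): max(15, 15) = 15
C (Player 1): max(4, 15) = 15
Root (Player 2): min(15, 15) = 15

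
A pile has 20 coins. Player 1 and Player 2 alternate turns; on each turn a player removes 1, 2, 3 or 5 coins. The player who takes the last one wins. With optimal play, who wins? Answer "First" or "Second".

Second

Positions where the player to move wins (W) vs loses (L):
i:   0  1  2  3  4  5  6  7  8  9 10 11 12 13 14 15 16 17 18 19 20
     L  W  W  W  L  W  W  W  L  W  W  W  L  W  W  W  L  W  W  W  L
Position 20 is L, so the second player wins.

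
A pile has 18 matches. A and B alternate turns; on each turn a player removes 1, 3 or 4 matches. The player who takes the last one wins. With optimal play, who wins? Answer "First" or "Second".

First

W/L table (W = player to move can force a win):
i:   0  1  2  3  4  5  6  7  8  9 10 11 12 13 14 15 16 17 18
     L  W  L  W  W  W  W  L  W  L  W  W  W  W  L  W  L  W  W
Position 18 is W, so the first player wins.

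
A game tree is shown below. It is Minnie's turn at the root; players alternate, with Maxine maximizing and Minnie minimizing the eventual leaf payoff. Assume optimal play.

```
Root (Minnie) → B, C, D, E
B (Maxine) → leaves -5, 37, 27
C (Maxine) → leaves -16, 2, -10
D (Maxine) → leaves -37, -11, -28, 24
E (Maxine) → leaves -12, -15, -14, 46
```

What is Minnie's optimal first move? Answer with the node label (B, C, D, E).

C

B (Maxine): max(-5, 37, 27) = 37
C (Maxine): max(-16, 2, -10) = 2
D (Maxine): max(-37, -11, -28, 24) = 24
E (Maxine): max(-12, -15, -14, 46) = 46
Root (Minnie): min(37, 2, 24, 46) = 2
Minnie picks the child with the lowest value: C (value 2).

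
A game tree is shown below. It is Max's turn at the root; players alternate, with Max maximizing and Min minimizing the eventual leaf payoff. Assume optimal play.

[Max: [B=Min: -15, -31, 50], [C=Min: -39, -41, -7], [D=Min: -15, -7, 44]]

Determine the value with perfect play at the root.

-15

B (Min): min(-15, -31, 50) = -31
C (Min): min(-39, -41, -7) = -41
D (Min): min(-15, -7, 44) = -15
Root (Max): max(-31, -41, -15) = -15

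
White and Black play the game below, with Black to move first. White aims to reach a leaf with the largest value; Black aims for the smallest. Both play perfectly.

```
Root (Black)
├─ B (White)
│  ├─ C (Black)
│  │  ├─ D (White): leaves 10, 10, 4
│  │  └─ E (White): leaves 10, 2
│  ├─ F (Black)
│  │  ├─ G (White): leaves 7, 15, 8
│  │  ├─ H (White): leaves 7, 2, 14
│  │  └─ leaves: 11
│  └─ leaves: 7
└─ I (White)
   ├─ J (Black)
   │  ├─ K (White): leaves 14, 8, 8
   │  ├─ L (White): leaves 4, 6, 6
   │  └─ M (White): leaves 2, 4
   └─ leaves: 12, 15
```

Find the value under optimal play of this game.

D (White): max(10, 10, 4) = 10
E (White): max(10, 2) = 10
C (Black): min(10, 10) = 10
G (White): max(7, 15, 8) = 15
H (White): max(7, 2, 14) = 14
F (Black): min(15, 14, 11) = 11
B (White): max(10, 11, 7) = 11
K (White): max(14, 8, 8) = 14
L (White): max(4, 6, 6) = 6
M (White): max(2, 4) = 4
J (Black): min(14, 6, 4) = 4
I (White): max(4, 12, 15) = 15
Root (Black): min(11, 15) = 11

11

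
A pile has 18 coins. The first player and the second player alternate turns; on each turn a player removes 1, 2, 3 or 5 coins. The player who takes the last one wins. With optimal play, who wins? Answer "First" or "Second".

i:   0  1  2  3  4  5  6  7  8  9 10 11 12 13 14 15 16 17 18
     L  W  W  W  L  W  W  W  L  W  W  W  L  W  W  W  L  W  W
Position 18 is W, so the first player wins.

First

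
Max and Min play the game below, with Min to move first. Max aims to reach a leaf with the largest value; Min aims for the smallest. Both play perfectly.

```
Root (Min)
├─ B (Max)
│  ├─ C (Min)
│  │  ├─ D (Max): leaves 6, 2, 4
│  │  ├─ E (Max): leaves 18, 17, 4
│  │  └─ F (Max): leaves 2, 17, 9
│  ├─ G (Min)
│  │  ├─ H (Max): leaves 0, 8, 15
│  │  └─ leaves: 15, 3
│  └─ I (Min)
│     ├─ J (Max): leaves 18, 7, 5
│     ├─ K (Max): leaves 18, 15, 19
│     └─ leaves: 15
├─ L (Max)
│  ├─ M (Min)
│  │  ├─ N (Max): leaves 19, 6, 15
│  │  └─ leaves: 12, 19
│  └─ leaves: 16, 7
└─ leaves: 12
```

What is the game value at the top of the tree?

D (Max): max(6, 2, 4) = 6
E (Max): max(18, 17, 4) = 18
F (Max): max(2, 17, 9) = 17
C (Min): min(6, 18, 17) = 6
H (Max): max(0, 8, 15) = 15
G (Min): min(15, 15, 3) = 3
J (Max): max(18, 7, 5) = 18
K (Max): max(18, 15, 19) = 19
I (Min): min(18, 19, 15) = 15
B (Max): max(6, 3, 15) = 15
N (Max): max(19, 6, 15) = 19
M (Min): min(19, 12, 19) = 12
L (Max): max(12, 16, 7) = 16
Root (Min): min(15, 16, 12) = 12

12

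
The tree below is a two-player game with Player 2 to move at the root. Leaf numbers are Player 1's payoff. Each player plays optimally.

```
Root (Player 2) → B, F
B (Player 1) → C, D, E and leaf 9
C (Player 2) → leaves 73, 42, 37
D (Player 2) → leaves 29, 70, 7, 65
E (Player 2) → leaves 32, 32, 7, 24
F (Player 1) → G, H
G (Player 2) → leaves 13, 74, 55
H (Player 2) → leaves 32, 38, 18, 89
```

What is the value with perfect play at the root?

18

C (Player 2): min(73, 42, 37) = 37
D (Player 2): min(29, 70, 7, 65) = 7
E (Player 2): min(32, 32, 7, 24) = 7
B (Player 1): max(37, 7, 7, 9) = 37
G (Player 2): min(13, 74, 55) = 13
H (Player 2): min(32, 38, 18, 89) = 18
F (Player 1): max(13, 18) = 18
Root (Player 2): min(37, 18) = 18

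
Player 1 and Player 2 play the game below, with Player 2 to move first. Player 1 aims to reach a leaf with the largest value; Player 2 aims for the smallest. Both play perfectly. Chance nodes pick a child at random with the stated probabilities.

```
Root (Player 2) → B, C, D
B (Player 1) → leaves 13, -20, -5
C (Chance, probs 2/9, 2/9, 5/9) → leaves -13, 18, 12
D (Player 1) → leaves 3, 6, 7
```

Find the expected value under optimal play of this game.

7

B (Player 1): max(13, -20, -5) = 13
C (Chance): 2/9·-13 + 2/9·18 + 5/9·12 = 7.78
D (Player 1): max(3, 6, 7) = 7
Root (Player 2): min(13, 7.78, 7) = 7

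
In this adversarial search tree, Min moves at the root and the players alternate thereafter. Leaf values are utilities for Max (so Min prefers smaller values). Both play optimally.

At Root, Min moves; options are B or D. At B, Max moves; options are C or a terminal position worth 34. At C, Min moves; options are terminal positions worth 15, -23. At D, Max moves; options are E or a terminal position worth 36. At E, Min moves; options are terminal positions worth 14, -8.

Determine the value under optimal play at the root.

C (Min): min(15, -23) = -23
B (Max): max(-23, 34) = 34
E (Min): min(14, -8) = -8
D (Max): max(-8, 36) = 36
Root (Min): min(34, 36) = 34

34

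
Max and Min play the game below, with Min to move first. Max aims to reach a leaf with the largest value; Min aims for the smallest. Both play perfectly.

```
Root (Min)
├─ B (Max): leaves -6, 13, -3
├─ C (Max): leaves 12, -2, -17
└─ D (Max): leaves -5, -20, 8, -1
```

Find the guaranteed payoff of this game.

B (Max): max(-6, 13, -3) = 13
C (Max): max(12, -2, -17) = 12
D (Max): max(-5, -20, 8, -1) = 8
Root (Min): min(13, 12, 8) = 8

8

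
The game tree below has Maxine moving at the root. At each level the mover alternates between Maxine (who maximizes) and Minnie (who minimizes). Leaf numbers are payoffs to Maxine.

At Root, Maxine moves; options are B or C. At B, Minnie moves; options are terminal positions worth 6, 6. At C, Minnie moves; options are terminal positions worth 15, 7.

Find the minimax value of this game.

B (Minnie): min(6, 6) = 6
C (Minnie): min(15, 7) = 7
Root (Maxine): max(6, 7) = 7

7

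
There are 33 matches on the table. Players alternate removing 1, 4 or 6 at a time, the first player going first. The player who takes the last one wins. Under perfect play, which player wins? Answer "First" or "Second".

i:   0  1  2  3  4  5  6  7  8  9 10 11 12 13 14 15 16 17 18 19 20 21 22 23 24 25 26 27 28 29 30 31 32 33
     L  W  L  W  W  L  W  L  W  W  L  W  L  W  W  L  W  L  W  W  L  W  L  W  W  L  W  L  W  W  L  W  L  W
Position 33 is W, so the first player wins.

First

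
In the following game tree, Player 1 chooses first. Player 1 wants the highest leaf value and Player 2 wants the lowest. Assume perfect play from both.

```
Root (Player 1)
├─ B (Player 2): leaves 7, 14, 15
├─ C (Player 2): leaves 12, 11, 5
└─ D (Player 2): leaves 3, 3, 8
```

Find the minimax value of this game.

B (Player 2): min(7, 14, 15) = 7
C (Player 2): min(12, 11, 5) = 5
D (Player 2): min(3, 3, 8) = 3
Root (Player 1): max(7, 5, 3) = 7

7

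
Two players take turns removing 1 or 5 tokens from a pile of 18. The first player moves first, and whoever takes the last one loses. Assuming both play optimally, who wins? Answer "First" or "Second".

Mark each pile size as W (mover wins) or L (mover loses):
i:   0  1  2  3  4  5  6  7  8  9 10 11 12 13 14 15 16 17 18
     W  L  W  L  W  L  W  L  W  L  W  L  W  L  W  L  W  L  W
Position 18 is W, so the first player wins.

First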